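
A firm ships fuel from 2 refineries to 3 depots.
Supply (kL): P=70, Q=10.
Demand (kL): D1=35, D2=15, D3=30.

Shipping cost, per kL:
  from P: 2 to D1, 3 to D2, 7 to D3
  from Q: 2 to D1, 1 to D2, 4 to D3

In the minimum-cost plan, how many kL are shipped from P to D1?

35

Optimal shipments:
  P–D1: 35 kL
  P–D2: 15 kL
  P–D3: 20 kL
  Q–D3: 10 kL
Total cost = 295.
So P→D1 carries 35 kL.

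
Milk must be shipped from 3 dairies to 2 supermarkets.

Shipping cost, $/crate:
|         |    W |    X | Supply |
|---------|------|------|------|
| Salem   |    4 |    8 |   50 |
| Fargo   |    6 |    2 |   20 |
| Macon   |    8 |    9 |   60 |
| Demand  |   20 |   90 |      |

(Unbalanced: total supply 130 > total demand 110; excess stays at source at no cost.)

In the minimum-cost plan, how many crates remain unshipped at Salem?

Minimum-cost shipments:
  Salem–W: 20 × $4 = $80
  Salem–X: 30 × $8 = $240
  Fargo–X: 20 × $2 = $40
  Macon–X: 40 × $9 = $360
Total cost = $720.
Salem ships 50 of its 50, leaving 0.

0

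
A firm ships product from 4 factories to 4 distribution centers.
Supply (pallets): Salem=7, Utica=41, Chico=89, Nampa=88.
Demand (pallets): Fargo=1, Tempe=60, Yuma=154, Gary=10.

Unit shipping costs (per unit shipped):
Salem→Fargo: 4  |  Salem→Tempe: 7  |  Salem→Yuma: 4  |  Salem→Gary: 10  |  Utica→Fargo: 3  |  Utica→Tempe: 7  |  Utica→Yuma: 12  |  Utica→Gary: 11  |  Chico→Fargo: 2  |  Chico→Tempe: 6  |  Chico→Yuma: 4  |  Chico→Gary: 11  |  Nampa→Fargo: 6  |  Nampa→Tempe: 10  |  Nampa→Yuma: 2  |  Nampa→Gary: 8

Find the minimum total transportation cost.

An optimal shipping plan:
  Salem–Yuma: 7 × 4 = 28
  Utica–Fargo: 1 × 3 = 3
  Utica–Tempe: 30 × 7 = 210
  Utica–Gary: 10 × 11 = 110
  Chico–Tempe: 30 × 6 = 180
  Chico–Yuma: 59 × 4 = 236
  Nampa–Yuma: 88 × 2 = 176
Total = 28 + 3 + 210 + 110 + 180 + 236 + 176 = 943.
(Supply check: Salem ships 7; Utica ships 41; Chico ships 89; Nampa ships 88.)

943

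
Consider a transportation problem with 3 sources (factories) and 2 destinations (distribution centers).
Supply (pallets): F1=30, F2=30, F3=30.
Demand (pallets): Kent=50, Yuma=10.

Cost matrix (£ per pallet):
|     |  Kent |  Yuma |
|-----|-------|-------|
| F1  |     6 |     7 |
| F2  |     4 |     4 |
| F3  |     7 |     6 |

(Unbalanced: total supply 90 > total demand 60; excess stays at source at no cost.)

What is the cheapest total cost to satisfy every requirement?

300

Optimal allocation:
  F1–Kent: 20 × £6 = £120
  F2–Kent: 30 × £4 = £120
  F3–Yuma: 10 × £6 = £60
Total = 120 + 120 + 60 = £300.
(Supply check: F1 ships 20; F2 ships 30; F3 ships 10.)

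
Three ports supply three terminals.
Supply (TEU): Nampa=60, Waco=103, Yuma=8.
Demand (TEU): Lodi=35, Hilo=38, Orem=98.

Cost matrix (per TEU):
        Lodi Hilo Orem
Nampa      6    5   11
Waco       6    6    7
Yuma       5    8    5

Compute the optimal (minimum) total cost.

A cheapest plan:
  Nampa–Lodi: 22 × 6 = 132
  Nampa–Hilo: 38 × 5 = 190
  Waco–Lodi: 13 × 6 = 78
  Waco–Orem: 90 × 7 = 630
  Yuma–Orem: 8 × 5 = 40
Total = 132 + 190 + 78 + 630 + 40 = 1070.

1070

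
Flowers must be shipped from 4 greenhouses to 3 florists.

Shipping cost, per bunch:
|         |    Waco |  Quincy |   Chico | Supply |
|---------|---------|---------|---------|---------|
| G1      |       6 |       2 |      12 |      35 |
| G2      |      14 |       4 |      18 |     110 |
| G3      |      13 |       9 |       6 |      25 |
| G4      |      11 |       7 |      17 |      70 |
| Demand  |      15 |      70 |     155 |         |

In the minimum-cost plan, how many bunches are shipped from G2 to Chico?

40

Optimal shipments:
  G1 to Waco: 15 bunches
  G1 to Chico: 20 bunches
  G2 to Quincy: 70 bunches
  G2 to Chico: 40 bunches
  G3 to Chico: 25 bunches
  G4 to Chico: 70 bunches
Total cost = 2670.
So G2→Chico carries 40 bunches.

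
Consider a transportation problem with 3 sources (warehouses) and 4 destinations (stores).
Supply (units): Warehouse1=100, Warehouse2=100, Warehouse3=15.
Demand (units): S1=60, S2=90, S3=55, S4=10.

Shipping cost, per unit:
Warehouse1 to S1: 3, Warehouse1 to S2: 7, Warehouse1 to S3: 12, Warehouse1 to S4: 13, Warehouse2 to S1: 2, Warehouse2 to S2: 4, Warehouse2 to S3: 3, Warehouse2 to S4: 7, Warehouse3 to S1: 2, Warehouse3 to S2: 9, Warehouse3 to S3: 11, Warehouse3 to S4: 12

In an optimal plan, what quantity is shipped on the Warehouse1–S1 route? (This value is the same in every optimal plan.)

The minimum-cost plan:
  Warehouse1->S1: 45 × 3 = 135
  Warehouse1->S2: 55 × 7 = 385
  Warehouse2->S2: 35 × 4 = 140
  Warehouse2->S3: 55 × 3 = 165
  Warehouse2->S4: 10 × 7 = 70
  Warehouse3->S1: 15 × 2 = 30
Total cost = 925.
So Warehouse1→S1 carries 45 units.

45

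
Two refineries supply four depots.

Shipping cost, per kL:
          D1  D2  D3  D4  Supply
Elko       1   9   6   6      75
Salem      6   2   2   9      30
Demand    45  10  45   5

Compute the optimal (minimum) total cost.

285

One minimum-cost allocation:
  Elko→D1: 45 × 1 = 45
  Elko→D3: 25 × 6 = 150
  Elko→D4: 5 × 6 = 30
  Salem→D2: 10 × 2 = 20
  Salem→D3: 20 × 2 = 40
Total = 45 + 150 + 30 + 20 + 40 = 285.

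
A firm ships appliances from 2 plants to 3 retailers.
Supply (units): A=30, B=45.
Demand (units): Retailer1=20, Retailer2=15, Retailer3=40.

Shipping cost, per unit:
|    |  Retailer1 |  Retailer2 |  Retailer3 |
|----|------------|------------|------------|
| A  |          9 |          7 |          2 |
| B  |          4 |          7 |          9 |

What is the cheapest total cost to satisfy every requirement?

335

An optimal shipping plan:
  A->Retailer3: 30 × 2 = 60
  B->Retailer1: 20 × 4 = 80
  B->Retailer2: 15 × 7 = 105
  B->Retailer3: 10 × 9 = 90
Total = 60 + 80 + 105 + 90 = 335.
(Supply check: A ships 30; B ships 45.)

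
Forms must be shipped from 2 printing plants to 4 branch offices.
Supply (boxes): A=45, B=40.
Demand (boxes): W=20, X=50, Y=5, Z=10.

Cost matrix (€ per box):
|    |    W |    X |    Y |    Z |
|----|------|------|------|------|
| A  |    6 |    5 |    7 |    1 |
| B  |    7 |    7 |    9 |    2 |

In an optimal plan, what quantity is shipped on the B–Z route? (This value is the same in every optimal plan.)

10

Solving gives:
  A→X: 40 × €5 = €200
  A→Y: 5 × €7 = €35
  B→W: 20 × €7 = €140
  B→X: 10 × €7 = €70
  B→Z: 10 × €2 = €20
Total cost = €465.
So B→Z carries 10 boxes.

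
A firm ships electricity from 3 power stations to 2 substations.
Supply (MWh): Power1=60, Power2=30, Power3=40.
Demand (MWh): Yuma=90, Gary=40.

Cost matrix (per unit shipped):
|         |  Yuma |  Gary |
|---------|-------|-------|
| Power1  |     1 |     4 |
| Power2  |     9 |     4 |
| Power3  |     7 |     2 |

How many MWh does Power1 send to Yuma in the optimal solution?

Optimal shipments:
  Power1->Yuma: 60 × 1 = 60
  Power2->Yuma: 30 × 9 = 270
  Power3->Gary: 40 × 2 = 80
Total cost = 410.
So Power1→Yuma carries 60 MWh.

60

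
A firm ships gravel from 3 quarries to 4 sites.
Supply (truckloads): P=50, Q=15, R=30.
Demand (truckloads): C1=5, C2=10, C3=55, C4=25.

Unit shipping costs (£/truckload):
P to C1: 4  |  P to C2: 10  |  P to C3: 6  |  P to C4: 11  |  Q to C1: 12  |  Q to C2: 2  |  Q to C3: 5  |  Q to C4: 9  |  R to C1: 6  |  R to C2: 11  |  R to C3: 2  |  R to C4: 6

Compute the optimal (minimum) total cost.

495

Optimal allocation:
  P→C1: 5 × £4 = £20
  P→C3: 45 × £6 = £270
  Q→C2: 10 × £2 = £20
  Q→C4: 5 × £9 = £45
  R→C3: 10 × £2 = £20
  R→C4: 20 × £6 = £120
Total = 20 + 270 + 20 + 45 + 20 + 120 = £495.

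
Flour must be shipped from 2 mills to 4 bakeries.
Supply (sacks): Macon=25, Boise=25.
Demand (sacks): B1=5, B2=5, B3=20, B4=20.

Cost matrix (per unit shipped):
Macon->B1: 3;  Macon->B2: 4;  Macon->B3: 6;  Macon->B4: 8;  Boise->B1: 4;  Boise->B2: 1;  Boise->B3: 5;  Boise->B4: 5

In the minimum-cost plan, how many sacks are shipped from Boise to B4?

20

Solving gives:
  Macon to B1: 5 × 3 = 15
  Macon to B3: 20 × 6 = 120
  Boise to B2: 5 × 1 = 5
  Boise to B4: 20 × 5 = 100
Total cost = 240.
So Boise→B4 carries 20 sacks.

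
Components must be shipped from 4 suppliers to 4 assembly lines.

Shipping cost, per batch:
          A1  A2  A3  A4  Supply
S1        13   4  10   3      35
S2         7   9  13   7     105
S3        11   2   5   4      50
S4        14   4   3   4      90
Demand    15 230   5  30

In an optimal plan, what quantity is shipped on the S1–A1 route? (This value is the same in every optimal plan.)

0

The minimum-cost plan:
  S1→A2: 35 × 4 = 140
  S2→A1: 15 × 7 = 105
  S2→A2: 60 × 9 = 540
  S2→A4: 30 × 7 = 210
  S3→A2: 50 × 2 = 100
  S4→A2: 85 × 4 = 340
  S4→A3: 5 × 3 = 15
Total cost = 1450.
The route S1→A1 is not used.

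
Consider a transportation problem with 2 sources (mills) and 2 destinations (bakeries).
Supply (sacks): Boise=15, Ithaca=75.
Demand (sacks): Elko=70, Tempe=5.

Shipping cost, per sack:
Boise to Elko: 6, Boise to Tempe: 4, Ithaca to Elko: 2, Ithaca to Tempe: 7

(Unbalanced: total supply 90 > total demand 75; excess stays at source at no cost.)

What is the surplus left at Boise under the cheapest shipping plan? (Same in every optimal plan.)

10

An optimal plan:
  Boise–Tempe: 5 × 4 = 20
  Ithaca–Elko: 70 × 2 = 140
Total cost = 160.
Boise ships 5 of its 15, leaving 10.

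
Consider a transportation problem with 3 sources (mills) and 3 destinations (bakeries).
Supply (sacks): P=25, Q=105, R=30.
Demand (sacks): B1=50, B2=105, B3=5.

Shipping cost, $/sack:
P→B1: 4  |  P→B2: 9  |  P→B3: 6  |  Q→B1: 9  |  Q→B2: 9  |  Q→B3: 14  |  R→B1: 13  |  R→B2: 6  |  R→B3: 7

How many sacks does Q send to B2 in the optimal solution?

Optimal shipments:
  P–B1: 25 sacks
  Q–B1: 25 sacks
  Q–B2: 80 sacks
  R–B2: 25 sacks
  R–B3: 5 sacks
Total cost = $1230.
So Q→B2 carries 80 sacks.

80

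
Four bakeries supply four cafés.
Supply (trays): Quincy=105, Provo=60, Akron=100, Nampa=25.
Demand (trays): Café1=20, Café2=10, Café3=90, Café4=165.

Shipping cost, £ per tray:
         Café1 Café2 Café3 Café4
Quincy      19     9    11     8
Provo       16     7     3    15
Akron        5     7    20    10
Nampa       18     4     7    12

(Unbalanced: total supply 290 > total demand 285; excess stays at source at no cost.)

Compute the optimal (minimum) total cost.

2030

Optimal allocation:
  Quincy→Café3: 5 × £11 = £55
  Quincy→Café4: 100 × £8 = £800
  Provo→Café3: 60 × £3 = £180
  Akron→Café1: 20 × £5 = £100
  Akron→Café2: 10 × £7 = £70
  Akron→Café4: 65 × £10 = £650
  Nampa→Café3: 25 × £7 = £175
Total = 55 + 800 + 180 + 100 + 70 + 650 + 175 = £2030.
(Supply check: Quincy ships 105; Provo ships 60; Akron ships 95; Nampa ships 25.)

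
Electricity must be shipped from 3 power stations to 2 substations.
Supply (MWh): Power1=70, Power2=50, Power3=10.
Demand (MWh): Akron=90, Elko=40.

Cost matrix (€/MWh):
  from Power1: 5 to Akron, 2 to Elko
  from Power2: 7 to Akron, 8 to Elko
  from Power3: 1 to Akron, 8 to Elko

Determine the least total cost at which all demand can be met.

Optimal allocation:
  Power1 to Akron: 30 × €5 = €150
  Power1 to Elko: 40 × €2 = €80
  Power2 to Akron: 50 × €7 = €350
  Power3 to Akron: 10 × €1 = €10
Total = 150 + 80 + 350 + 10 = €590.

590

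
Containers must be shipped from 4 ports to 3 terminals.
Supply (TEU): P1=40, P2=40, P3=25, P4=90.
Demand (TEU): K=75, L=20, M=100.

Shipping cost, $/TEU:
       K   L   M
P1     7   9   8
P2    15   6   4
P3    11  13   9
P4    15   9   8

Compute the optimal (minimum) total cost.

A cheapest plan:
  P1–K: 40 × $7 = $280
  P2–M: 40 × $4 = $160
  P3–K: 25 × $11 = $275
  P4–K: 10 × $15 = $150
  P4–L: 20 × $9 = $180
  P4–M: 60 × $8 = $480
Total = 280 + 160 + 275 + 150 + 180 + 480 = $1525.
(Supply check: P1 ships 40; P2 ships 40; P3 ships 25; P4 ships 90.)

1525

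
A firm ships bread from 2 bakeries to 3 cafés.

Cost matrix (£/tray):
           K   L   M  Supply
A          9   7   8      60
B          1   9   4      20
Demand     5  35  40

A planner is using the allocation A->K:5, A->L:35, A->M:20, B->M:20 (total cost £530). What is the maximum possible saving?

Current plan cost = 5·9 + 35·7 + 20·8 + 20·4 = £530.
Optimal plan:
  A→L: 35 × £7 = £245
  A→M: 25 × £8 = £200
  B→K: 5 × £1 = £5
  B→M: 15 × £4 = £60
Optimal cost = £510.
Saving = 530 − 510 = £20.

20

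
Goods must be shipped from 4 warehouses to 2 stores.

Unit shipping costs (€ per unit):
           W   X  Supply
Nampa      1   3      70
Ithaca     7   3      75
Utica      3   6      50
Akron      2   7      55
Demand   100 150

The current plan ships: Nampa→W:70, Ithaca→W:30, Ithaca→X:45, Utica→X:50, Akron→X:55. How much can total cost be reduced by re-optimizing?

Current plan cost = 70·1 + 30·7 + 45·3 + 50·6 + 55·7 = €1100.
Optimal plan:
  Nampa→X: 70 × €3 = €210
  Ithaca→X: 75 × €3 = €225
  Utica→W: 45 × €3 = €135
  Utica→X: 5 × €6 = €30
  Akron→W: 55 × €2 = €110
Optimal cost = €710.
Saving = 1100 − 710 = €390.

390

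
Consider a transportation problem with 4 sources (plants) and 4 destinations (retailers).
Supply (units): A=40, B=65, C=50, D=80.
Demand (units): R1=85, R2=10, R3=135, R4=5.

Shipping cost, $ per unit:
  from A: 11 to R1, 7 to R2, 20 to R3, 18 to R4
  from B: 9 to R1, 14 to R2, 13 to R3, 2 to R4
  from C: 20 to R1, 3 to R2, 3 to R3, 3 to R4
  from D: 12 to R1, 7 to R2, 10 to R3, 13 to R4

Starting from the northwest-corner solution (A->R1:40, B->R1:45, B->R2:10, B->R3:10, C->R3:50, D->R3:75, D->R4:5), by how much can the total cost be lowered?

Current plan cost = 40·11 + 45·9 + 10·14 + 10·13 + 50·3 + 75·10 + 5·13 = $2080.
Optimal plan:
  A to R1: 30 × $11 = $330
  A to R2: 10 × $7 = $70
  B to R1: 55 × $9 = $495
  B to R3: 5 × $13 = $65
  B to R4: 5 × $2 = $10
  C to R3: 50 × $3 = $150
  D to R3: 80 × $10 = $800
Optimal cost = $1920.
Saving = 2080 − 1920 = $160.

160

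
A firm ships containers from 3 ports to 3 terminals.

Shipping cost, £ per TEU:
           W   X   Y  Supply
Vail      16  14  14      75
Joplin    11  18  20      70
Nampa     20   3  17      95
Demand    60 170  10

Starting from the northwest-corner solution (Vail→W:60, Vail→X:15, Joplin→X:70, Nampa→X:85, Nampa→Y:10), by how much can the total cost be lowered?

680

Current plan cost = 60·16 + 15·14 + 70·18 + 85·3 + 10·17 = £2855.
Optimal plan:
  Vail->X: 65 TEU
  Vail->Y: 10 TEU
  Joplin->W: 60 TEU
  Joplin->X: 10 TEU
  Nampa->X: 95 TEU
Optimal cost = £2175.
Saving = 2855 − 2175 = £680.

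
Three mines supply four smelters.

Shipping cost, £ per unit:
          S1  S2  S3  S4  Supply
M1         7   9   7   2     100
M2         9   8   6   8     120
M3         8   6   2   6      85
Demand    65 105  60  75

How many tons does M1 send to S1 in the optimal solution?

The minimum-cost plan:
  M1->S1: 25 × £7 = £175
  M1->S4: 75 × £2 = £150
  M2->S1: 40 × £9 = £360
  M2->S2: 80 × £8 = £640
  M3->S2: 25 × £6 = £150
  M3->S3: 60 × £2 = £120
Total cost = £1595.
So M1→S1 carries 25 tons.

25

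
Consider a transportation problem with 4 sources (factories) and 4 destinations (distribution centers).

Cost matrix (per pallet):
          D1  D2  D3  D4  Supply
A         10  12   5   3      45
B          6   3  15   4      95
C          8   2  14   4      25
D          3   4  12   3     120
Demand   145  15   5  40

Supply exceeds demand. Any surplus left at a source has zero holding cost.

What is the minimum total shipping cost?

685

One minimum-cost allocation:
  A->D3: 5 × 5 = 25
  A->D4: 40 × 3 = 120
  B->D1: 25 × 6 = 150
  C->D2: 15 × 2 = 30
  D->D1: 120 × 3 = 360
Total = 25 + 120 + 150 + 30 + 360 = 685.
(Supply check: A ships 45; B ships 25; C ships 15; D ships 120.)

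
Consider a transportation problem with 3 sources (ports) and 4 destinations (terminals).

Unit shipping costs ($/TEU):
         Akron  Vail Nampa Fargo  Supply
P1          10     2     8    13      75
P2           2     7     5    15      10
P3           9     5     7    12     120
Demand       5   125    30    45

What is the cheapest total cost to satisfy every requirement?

1150

Optimal allocation:
  P1 to Vail: 75 TEU
  P2 to Akron: 5 TEU
  P2 to Nampa: 5 TEU
  P3 to Vail: 50 TEU
  P3 to Nampa: 25 TEU
  P3 to Fargo: 45 TEU
Total cost = $1150.
(Supply check: P1 ships 75; P2 ships 10; P3 ships 120.)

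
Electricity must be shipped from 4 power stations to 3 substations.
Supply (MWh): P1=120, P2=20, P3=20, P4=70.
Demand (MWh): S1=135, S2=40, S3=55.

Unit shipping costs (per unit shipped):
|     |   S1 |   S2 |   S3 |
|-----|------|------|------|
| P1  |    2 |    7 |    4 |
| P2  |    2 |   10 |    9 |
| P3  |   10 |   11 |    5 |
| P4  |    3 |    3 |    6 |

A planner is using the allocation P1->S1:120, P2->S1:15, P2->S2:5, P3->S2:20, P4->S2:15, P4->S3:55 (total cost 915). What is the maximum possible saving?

Current plan cost = 120·2 + 15·2 + 5·10 + 20·11 + 15·3 + 55·6 = 915.
Optimal plan:
  P1–S1: 85 MWh
  P1–S3: 35 MWh
  P2–S1: 20 MWh
  P3–S3: 20 MWh
  P4–S1: 30 MWh
  P4–S2: 40 MWh
Optimal cost = 660.
Saving = 915 − 660 = 255.

255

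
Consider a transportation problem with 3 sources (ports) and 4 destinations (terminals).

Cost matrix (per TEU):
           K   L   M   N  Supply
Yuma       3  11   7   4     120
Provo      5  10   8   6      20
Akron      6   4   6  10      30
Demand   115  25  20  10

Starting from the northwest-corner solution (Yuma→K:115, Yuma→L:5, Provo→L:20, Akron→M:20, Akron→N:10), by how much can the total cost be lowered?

175

Current plan cost = 115·3 + 5·11 + 20·10 + 20·6 + 10·10 = 820.
Optimal plan:
  Yuma->K: 110 × 3 = 330
  Yuma->N: 10 × 4 = 40
  Provo->K: 5 × 5 = 25
  Provo->M: 15 × 8 = 120
  Akron->L: 25 × 4 = 100
  Akron->M: 5 × 6 = 30
Optimal cost = 645.
Saving = 820 − 645 = 175.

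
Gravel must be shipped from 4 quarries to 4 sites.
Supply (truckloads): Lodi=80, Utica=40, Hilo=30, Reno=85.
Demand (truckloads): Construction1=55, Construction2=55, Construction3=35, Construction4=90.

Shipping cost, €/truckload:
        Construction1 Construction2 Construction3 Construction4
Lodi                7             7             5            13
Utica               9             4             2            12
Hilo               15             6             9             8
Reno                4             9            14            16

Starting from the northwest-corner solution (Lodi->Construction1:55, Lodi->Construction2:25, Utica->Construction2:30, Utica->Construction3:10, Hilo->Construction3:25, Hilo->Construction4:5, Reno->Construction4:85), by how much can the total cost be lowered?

585

Current plan cost = 55·7 + 25·7 + 30·4 + 10·2 + 25·9 + 5·8 + 85·16 = €2325.
Optimal plan:
  Lodi–Construction2: 20 × €7 = €140
  Lodi–Construction4: 60 × €13 = €780
  Utica–Construction2: 5 × €4 = €20
  Utica–Construction3: 35 × €2 = €70
  Hilo–Construction4: 30 × €8 = €240
  Reno–Construction1: 55 × €4 = €220
  Reno–Construction2: 30 × €9 = €270
Optimal cost = €1740.
Saving = 2325 − 1740 = €585.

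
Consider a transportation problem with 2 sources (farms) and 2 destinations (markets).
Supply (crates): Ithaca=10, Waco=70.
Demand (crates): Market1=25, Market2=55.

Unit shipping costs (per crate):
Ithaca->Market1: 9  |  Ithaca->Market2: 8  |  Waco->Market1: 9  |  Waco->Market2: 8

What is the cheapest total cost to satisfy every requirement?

665

An optimal shipping plan:
  Ithaca->Market2: 10 × 8 = 80
  Waco->Market1: 25 × 9 = 225
  Waco->Market2: 45 × 8 = 360
Total = 80 + 225 + 360 = 665.
(Supply check: Ithaca ships 10; Waco ships 70.)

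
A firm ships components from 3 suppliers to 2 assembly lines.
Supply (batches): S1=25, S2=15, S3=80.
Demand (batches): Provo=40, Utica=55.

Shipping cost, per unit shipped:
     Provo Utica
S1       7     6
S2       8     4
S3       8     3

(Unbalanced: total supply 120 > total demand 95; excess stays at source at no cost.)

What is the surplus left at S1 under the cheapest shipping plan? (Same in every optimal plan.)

An optimal plan:
  S1–Provo: 25 × 7 = 175
  S3–Provo: 15 × 8 = 120
  S3–Utica: 55 × 3 = 165
Total cost = 460.
S1 ships 25 of its 25, leaving 0.

0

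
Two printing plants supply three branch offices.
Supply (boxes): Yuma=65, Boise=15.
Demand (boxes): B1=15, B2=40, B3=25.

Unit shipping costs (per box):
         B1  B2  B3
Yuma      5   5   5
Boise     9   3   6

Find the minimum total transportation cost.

An optimal shipping plan:
  Yuma to B1: 15 × 5 = 75
  Yuma to B2: 25 × 5 = 125
  Yuma to B3: 25 × 5 = 125
  Boise to B2: 15 × 3 = 45
Total = 75 + 125 + 125 + 45 = 370.

370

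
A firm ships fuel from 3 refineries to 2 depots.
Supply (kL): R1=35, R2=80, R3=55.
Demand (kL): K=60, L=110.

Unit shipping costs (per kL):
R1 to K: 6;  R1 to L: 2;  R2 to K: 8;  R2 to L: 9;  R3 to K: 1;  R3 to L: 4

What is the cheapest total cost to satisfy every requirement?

840

One minimum-cost allocation:
  R1→L: 35 × 2 = 70
  R2→K: 5 × 8 = 40
  R2→L: 75 × 9 = 675
  R3→K: 55 × 1 = 55
Total = 70 + 40 + 675 + 55 = 840.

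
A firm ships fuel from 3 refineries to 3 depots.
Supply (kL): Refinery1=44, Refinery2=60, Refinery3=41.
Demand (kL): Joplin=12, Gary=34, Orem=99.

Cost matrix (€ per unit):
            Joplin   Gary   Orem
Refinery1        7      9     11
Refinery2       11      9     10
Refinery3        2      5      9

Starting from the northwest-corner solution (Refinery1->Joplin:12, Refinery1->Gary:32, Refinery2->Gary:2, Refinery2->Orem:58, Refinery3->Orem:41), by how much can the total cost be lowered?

Current plan cost = 12·7 + 32·9 + 2·9 + 58·10 + 41·9 = €1339.
Optimal plan:
  Refinery1–Gary: 5 × €9 = €45
  Refinery1–Orem: 39 × €11 = €429
  Refinery2–Orem: 60 × €10 = €600
  Refinery3–Joplin: 12 × €2 = €24
  Refinery3–Gary: 29 × €5 = €145
Optimal cost = €1243.
Saving = 1339 − 1243 = €96.

96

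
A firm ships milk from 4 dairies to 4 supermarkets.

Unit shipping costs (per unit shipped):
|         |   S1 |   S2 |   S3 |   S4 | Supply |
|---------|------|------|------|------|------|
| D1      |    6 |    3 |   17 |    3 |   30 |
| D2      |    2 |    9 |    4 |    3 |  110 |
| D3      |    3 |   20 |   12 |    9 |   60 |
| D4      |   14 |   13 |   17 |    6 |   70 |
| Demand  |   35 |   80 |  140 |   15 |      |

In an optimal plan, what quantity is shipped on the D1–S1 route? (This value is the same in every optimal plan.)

0

Optimal shipments:
  D1->S2: 30 × 3 = 90
  D2->S3: 110 × 4 = 440
  D3->S1: 35 × 3 = 105
  D3->S3: 25 × 12 = 300
  D4->S2: 50 × 13 = 650
  D4->S3: 5 × 17 = 85
  D4->S4: 15 × 6 = 90
Total cost = 1760.
The route D1→S1 is not used.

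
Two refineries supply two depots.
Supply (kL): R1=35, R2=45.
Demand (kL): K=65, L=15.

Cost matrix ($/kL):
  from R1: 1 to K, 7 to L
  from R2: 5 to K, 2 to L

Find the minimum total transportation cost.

215

An optimal shipping plan:
  R1→K: 35 × $1 = $35
  R2→K: 30 × $5 = $150
  R2→L: 15 × $2 = $30
Total = 35 + 150 + 30 = $215.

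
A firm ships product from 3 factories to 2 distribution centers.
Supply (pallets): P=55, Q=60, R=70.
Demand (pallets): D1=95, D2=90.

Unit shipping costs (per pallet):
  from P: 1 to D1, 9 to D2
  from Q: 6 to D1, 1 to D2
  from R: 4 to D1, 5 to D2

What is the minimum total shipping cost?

425

Optimal allocation:
  P->D1: 55 × 1 = 55
  Q->D2: 60 × 1 = 60
  R->D1: 40 × 4 = 160
  R->D2: 30 × 5 = 150
Total = 55 + 60 + 160 + 150 = 425.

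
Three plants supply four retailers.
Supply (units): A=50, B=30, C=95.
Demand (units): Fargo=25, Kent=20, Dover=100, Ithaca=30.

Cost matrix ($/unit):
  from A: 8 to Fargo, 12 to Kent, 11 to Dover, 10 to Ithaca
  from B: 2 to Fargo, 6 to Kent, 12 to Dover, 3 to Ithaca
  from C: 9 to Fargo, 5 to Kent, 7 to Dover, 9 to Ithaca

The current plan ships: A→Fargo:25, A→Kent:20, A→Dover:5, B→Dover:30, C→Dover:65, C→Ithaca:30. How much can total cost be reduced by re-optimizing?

Current plan cost = 25·8 + 20·12 + 5·11 + 30·12 + 65·7 + 30·9 = $1580.
Optimal plan:
  A to Fargo: 25 units
  A to Dover: 25 units
  B to Ithaca: 30 units
  C to Kent: 20 units
  C to Dover: 75 units
Optimal cost = $1190.
Saving = 1580 − 1190 = $390.

390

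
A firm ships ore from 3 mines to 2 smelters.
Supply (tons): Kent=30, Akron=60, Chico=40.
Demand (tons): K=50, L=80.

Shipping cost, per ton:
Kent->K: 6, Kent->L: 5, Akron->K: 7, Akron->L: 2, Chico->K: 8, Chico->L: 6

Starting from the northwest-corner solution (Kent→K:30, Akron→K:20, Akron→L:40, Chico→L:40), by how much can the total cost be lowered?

Current plan cost = 30·6 + 20·7 + 40·2 + 40·6 = 640.
Optimal plan:
  Kent->K: 30 × 6 = 180
  Akron->L: 60 × 2 = 120
  Chico->K: 20 × 8 = 160
  Chico->L: 20 × 6 = 120
Optimal cost = 580.
Saving = 640 − 580 = 60.

60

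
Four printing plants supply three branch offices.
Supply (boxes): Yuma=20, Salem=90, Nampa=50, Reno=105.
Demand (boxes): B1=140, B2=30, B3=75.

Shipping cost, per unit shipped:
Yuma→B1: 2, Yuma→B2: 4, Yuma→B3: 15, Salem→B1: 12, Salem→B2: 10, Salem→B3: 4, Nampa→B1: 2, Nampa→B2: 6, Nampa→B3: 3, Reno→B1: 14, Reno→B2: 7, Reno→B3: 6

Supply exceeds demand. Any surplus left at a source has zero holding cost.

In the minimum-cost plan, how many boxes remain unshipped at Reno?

20

Minimum-cost shipments:
  Yuma–B1: 20 × 2 = 40
  Salem–B1: 70 × 12 = 840
  Salem–B3: 20 × 4 = 80
  Nampa–B1: 50 × 2 = 100
  Reno–B2: 30 × 7 = 210
  Reno–B3: 55 × 6 = 330
Total cost = 1600.
Reno ships 85 of its 105, leaving 20.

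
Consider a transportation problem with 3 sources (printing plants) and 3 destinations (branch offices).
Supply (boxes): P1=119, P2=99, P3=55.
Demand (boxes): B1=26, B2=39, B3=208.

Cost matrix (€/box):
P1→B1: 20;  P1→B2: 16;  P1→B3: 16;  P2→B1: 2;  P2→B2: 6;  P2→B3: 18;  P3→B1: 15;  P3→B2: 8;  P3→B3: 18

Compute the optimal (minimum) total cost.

3792

One minimum-cost allocation:
  P1→B3: 119 × €16 = €1904
  P2→B1: 26 × €2 = €52
  P2→B2: 39 × €6 = €234
  P2→B3: 34 × €18 = €612
  P3→B3: 55 × €18 = €990
Total = 1904 + 52 + 234 + 612 + 990 = €3792.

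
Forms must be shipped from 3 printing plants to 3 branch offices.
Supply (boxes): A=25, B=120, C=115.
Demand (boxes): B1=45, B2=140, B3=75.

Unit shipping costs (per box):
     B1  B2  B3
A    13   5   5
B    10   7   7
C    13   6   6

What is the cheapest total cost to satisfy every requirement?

A cheapest plan:
  A→B3: 25 × 5 = 125
  B→B1: 45 × 10 = 450
  B→B2: 25 × 7 = 175
  B→B3: 50 × 7 = 350
  C→B2: 115 × 6 = 690
Total = 125 + 450 + 175 + 350 + 690 = 1790.
(Supply check: A ships 25; B ships 120; C ships 115.)

1790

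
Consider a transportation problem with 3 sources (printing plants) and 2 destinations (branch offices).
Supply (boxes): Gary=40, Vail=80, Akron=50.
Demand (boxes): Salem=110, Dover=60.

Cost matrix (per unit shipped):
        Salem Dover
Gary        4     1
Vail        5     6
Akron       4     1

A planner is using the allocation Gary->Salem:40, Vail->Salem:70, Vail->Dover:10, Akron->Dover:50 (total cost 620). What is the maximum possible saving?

40

Current plan cost = 40·4 + 70·5 + 10·6 + 50·1 = 620.
Optimal plan:
  Gary→Salem: 30 × 4 = 120
  Gary→Dover: 10 × 1 = 10
  Vail→Salem: 80 × 5 = 400
  Akron→Dover: 50 × 1 = 50
Optimal cost = 580.
Saving = 620 − 580 = 40.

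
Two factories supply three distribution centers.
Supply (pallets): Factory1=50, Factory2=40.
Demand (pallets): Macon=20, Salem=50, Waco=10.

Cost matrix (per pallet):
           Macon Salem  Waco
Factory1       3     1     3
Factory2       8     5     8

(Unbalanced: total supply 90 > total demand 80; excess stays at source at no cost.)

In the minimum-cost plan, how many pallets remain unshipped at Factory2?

Minimum-cost shipments:
  Factory1->Macon: 20 pallets
  Factory1->Salem: 20 pallets
  Factory1->Waco: 10 pallets
  Factory2->Salem: 30 pallets
Total cost = 260.
Factory2 ships 30 of its 40, leaving 10.

10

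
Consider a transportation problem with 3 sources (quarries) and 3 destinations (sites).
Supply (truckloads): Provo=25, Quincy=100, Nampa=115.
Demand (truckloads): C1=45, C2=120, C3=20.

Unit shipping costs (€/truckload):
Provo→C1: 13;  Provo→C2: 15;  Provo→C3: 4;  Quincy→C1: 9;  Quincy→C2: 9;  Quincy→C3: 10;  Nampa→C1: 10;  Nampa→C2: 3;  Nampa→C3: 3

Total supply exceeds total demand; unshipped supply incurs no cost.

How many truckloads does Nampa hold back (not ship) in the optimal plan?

0

Minimum-cost shipments:
  Provo→C3: 20 × €4 = €80
  Quincy→C1: 45 × €9 = €405
  Quincy→C2: 5 × €9 = €45
  Nampa→C2: 115 × €3 = €345
Total cost = €875.
Nampa ships 115 of its 115, leaving 0.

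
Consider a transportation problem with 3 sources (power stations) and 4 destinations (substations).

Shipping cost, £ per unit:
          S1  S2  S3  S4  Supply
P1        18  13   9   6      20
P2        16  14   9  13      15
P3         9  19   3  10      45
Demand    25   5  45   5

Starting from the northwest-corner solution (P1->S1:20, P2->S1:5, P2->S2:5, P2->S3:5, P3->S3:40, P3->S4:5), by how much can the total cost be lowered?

120

Current plan cost = 20·18 + 5·16 + 5·14 + 5·9 + 40·3 + 5·10 = £725.
Optimal plan:
  P1 to S2: 5 × £13 = £65
  P1 to S3: 10 × £9 = £90
  P1 to S4: 5 × £6 = £30
  P2 to S3: 15 × £9 = £135
  P3 to S1: 25 × £9 = £225
  P3 to S3: 20 × £3 = £60
Optimal cost = £605.
Saving = 725 − 605 = £120.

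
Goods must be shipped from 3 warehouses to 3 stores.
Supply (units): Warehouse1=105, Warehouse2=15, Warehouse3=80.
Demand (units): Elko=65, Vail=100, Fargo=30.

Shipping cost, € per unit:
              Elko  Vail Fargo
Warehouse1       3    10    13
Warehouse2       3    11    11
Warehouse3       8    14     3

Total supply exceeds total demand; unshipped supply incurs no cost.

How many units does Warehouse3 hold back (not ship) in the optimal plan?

Minimum-cost shipments:
  Warehouse1->Elko: 50 × €3 = €150
  Warehouse1->Vail: 55 × €10 = €550
  Warehouse2->Elko: 15 × €3 = €45
  Warehouse3->Vail: 45 × €14 = €630
  Warehouse3->Fargo: 30 × €3 = €90
Total cost = €1465.
Warehouse3 ships 75 of its 80, leaving 5.

5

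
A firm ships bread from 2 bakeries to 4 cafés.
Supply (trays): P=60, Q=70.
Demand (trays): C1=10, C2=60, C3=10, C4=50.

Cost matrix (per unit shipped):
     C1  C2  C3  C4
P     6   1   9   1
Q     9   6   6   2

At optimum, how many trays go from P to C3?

Solving gives:
  P->C2: 60 trays
  Q->C1: 10 trays
  Q->C3: 10 trays
  Q->C4: 50 trays
Total cost = 310.
The route P→C3 is not used.

0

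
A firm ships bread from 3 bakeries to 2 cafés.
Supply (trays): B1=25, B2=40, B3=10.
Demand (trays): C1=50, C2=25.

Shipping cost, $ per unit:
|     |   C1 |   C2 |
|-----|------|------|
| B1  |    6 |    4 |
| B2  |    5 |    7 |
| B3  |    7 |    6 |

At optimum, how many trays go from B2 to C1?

The minimum-cost plan:
  B1→C2: 25 trays
  B2→C1: 40 trays
  B3→C1: 10 trays
Total cost = $370.
So B2→C1 carries 40 trays.

40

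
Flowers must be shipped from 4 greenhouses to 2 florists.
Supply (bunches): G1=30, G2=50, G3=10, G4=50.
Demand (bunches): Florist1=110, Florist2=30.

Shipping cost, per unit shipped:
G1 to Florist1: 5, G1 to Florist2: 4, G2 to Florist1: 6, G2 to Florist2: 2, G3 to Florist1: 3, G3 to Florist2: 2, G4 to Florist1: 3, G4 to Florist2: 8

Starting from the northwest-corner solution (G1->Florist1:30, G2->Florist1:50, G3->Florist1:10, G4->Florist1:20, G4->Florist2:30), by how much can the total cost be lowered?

Current plan cost = 30·5 + 50·6 + 10·3 + 20·3 + 30·8 = 780.
Optimal plan:
  G1–Florist1: 30 bunches
  G2–Florist1: 20 bunches
  G2–Florist2: 30 bunches
  G3–Florist1: 10 bunches
  G4–Florist1: 50 bunches
Optimal cost = 510.
Saving = 780 − 510 = 270.

270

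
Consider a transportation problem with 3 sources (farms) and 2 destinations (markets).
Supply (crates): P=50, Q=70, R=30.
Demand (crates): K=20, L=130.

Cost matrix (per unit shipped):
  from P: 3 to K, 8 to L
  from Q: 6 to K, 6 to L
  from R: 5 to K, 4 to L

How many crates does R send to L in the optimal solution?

30

The minimum-cost plan:
  P->K: 20 crates
  P->L: 30 crates
  Q->L: 70 crates
  R->L: 30 crates
Total cost = 840.
So R→L carries 30 crates.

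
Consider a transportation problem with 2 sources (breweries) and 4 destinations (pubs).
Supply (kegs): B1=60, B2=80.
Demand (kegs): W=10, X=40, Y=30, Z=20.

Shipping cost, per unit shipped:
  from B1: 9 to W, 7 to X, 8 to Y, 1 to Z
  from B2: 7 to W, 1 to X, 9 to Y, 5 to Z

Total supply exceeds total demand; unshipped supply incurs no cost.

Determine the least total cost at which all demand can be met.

370

A cheapest plan:
  B1 to Y: 30 kegs
  B1 to Z: 20 kegs
  B2 to W: 10 kegs
  B2 to X: 40 kegs
Total cost = 370.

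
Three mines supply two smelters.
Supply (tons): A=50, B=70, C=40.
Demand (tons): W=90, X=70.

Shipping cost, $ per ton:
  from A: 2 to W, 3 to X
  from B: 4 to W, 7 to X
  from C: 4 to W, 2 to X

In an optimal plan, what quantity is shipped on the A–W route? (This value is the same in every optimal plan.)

Solving gives:
  A->W: 20 tons
  A->X: 30 tons
  B->W: 70 tons
  C->X: 40 tons
Total cost = $490.
So A→W carries 20 tons.

20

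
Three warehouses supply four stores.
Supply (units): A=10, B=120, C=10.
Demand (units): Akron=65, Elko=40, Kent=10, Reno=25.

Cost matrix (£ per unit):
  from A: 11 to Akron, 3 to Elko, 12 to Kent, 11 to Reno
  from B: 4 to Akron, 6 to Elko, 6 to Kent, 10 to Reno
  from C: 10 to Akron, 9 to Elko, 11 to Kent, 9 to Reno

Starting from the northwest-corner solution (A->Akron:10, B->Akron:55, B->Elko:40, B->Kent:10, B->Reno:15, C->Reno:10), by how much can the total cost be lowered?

Current plan cost = 10·11 + 55·4 + 40·6 + 10·6 + 15·10 + 10·9 = £870.
Optimal plan:
  A–Elko: 10 × £3 = £30
  B–Akron: 65 × £4 = £260
  B–Elko: 30 × £6 = £180
  B–Kent: 10 × £6 = £60
  B–Reno: 15 × £10 = £150
  C–Reno: 10 × £9 = £90
Optimal cost = £770.
Saving = 870 − 770 = £100.

100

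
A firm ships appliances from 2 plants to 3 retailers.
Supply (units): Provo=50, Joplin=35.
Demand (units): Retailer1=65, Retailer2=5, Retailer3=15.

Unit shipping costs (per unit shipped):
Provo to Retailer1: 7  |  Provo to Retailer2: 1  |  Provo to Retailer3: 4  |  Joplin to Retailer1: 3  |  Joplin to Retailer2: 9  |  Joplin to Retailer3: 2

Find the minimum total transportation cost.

380

Optimal allocation:
  Provo to Retailer1: 30 × 7 = 210
  Provo to Retailer2: 5 × 1 = 5
  Provo to Retailer3: 15 × 4 = 60
  Joplin to Retailer1: 35 × 3 = 105
Total = 210 + 5 + 60 + 105 = 380.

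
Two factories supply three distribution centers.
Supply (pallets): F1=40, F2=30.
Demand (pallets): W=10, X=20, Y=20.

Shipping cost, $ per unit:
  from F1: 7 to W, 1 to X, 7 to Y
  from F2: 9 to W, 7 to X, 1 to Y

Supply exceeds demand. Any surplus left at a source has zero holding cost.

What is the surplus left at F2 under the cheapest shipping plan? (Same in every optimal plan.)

10

An optimal plan:
  F1–W: 10 × $7 = $70
  F1–X: 20 × $1 = $20
  F2–Y: 20 × $1 = $20
Total cost = $110.
F2 ships 20 of its 30, leaving 10.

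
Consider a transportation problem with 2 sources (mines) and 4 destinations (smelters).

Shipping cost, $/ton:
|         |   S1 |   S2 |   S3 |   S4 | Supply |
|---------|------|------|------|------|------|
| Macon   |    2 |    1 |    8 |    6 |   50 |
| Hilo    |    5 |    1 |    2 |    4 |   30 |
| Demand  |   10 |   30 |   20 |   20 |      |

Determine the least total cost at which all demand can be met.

190

Optimal allocation:
  Macon->S1: 10 tons
  Macon->S2: 30 tons
  Macon->S4: 10 tons
  Hilo->S3: 20 tons
  Hilo->S4: 10 tons
Total cost = $190.
(Supply check: Macon ships 50; Hilo ships 30.)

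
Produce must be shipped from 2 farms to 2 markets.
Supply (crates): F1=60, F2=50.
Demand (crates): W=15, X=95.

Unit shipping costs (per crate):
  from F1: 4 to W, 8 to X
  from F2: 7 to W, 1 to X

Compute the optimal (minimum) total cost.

470

An optimal shipping plan:
  F1→W: 15 × 4 = 60
  F1→X: 45 × 8 = 360
  F2→X: 50 × 1 = 50
Total = 60 + 360 + 50 = 470.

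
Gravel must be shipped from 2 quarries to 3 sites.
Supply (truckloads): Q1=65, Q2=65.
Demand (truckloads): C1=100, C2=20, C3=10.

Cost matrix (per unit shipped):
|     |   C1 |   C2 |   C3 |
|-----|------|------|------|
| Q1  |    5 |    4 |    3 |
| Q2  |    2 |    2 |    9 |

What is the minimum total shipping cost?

An optimal shipping plan:
  Q1–C1: 35 × 5 = 175
  Q1–C2: 20 × 4 = 80
  Q1–C3: 10 × 3 = 30
  Q2–C1: 65 × 2 = 130
Total = 175 + 80 + 30 + 130 = 415.

415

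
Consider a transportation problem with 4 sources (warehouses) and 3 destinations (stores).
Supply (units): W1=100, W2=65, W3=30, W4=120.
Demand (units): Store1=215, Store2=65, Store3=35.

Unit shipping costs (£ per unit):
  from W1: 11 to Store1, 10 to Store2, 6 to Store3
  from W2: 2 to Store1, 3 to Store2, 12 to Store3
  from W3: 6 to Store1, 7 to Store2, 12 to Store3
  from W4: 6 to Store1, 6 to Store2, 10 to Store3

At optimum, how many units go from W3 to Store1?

30

The minimum-cost plan:
  W1→Store2: 65 × £10 = £650
  W1→Store3: 35 × £6 = £210
  W2→Store1: 65 × £2 = £130
  W3→Store1: 30 × £6 = £180
  W4→Store1: 120 × £6 = £720
Total cost = £1890.
So W3→Store1 carries 30 units.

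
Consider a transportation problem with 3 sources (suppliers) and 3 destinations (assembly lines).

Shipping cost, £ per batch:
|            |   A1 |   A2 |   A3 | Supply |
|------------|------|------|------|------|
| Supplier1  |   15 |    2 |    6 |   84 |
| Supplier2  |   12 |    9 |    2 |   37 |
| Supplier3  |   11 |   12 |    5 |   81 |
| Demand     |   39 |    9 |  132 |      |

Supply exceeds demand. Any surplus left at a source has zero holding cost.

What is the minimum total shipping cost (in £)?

An optimal shipping plan:
  Supplier1 to A2: 9 × £2 = £18
  Supplier1 to A3: 53 × £6 = £318
  Supplier2 to A3: 37 × £2 = £74
  Supplier3 to A1: 39 × £11 = £429
  Supplier3 to A3: 42 × £5 = £210
Total = 18 + 318 + 74 + 429 + 210 = £1049.
(Supply check: Supplier1 ships 62; Supplier2 ships 37; Supplier3 ships 81.)

1049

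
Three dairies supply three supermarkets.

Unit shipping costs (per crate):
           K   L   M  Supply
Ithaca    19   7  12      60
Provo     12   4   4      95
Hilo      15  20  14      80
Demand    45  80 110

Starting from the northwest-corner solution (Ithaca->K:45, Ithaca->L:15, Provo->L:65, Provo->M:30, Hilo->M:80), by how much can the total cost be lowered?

Current plan cost = 45·19 + 15·7 + 65·4 + 30·4 + 80·14 = 2460.
Optimal plan:
  Ithaca→L: 60 × 7 = 420
  Provo→L: 20 × 4 = 80
  Provo→M: 75 × 4 = 300
  Hilo→K: 45 × 15 = 675
  Hilo→M: 35 × 14 = 490
Optimal cost = 1965.
Saving = 2460 − 1965 = 495.

495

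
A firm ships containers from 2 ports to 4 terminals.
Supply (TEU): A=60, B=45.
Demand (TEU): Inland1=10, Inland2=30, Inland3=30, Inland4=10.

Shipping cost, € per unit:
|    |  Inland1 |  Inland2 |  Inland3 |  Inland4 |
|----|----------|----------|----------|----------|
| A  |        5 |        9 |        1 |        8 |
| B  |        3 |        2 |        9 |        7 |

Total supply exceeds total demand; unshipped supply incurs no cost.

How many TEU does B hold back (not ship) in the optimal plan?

0

Minimum-cost shipments:
  A->Inland3: 30 × €1 = €30
  A->Inland4: 5 × €8 = €40
  B->Inland1: 10 × €3 = €30
  B->Inland2: 30 × €2 = €60
  B->Inland4: 5 × €7 = €35
Total cost = €195.
B ships 45 of its 45, leaving 0.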